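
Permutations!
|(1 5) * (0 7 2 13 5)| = 6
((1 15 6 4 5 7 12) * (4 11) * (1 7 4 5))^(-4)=(1 6 5)(4 15 11)=[0, 6, 2, 3, 15, 1, 5, 7, 8, 9, 10, 4, 12, 13, 14, 11]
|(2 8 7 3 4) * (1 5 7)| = 7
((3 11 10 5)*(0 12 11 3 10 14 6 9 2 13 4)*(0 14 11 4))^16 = (14) = [0, 1, 2, 3, 4, 5, 6, 7, 8, 9, 10, 11, 12, 13, 14]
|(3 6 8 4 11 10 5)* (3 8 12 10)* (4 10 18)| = |(3 6 12 18 4 11)(5 8 10)| = 6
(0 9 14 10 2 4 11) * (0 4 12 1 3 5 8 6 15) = (0 9 14 10 2 12 1 3 5 8 6 15)(4 11) = [9, 3, 12, 5, 11, 8, 15, 7, 6, 14, 2, 4, 1, 13, 10, 0]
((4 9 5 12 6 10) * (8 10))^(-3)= (4 6 9 8 5 10 12)= [0, 1, 2, 3, 6, 10, 9, 7, 5, 8, 12, 11, 4]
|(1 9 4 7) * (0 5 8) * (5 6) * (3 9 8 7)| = 6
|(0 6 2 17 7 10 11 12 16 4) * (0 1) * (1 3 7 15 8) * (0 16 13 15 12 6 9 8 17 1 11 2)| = 140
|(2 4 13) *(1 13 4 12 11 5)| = |(1 13 2 12 11 5)| = 6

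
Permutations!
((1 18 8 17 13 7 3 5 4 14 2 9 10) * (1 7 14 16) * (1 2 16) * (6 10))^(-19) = (1 7 2 17 4 10 16 8 5 6 14 18 3 9 13) = [0, 7, 17, 9, 10, 6, 14, 2, 5, 13, 16, 11, 12, 1, 18, 15, 8, 4, 3]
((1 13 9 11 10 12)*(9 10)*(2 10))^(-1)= [0, 12, 13, 3, 4, 5, 6, 7, 8, 11, 2, 9, 10, 1]= (1 12 10 2 13)(9 11)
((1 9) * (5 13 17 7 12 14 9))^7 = (1 9 14 12 7 17 13 5) = [0, 9, 2, 3, 4, 1, 6, 17, 8, 14, 10, 11, 7, 5, 12, 15, 16, 13]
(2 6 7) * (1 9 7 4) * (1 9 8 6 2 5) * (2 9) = (1 8 6 4 2 9 7 5) = [0, 8, 9, 3, 2, 1, 4, 5, 6, 7]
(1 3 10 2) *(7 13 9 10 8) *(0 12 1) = (0 12 1 3 8 7 13 9 10 2) = [12, 3, 0, 8, 4, 5, 6, 13, 7, 10, 2, 11, 1, 9]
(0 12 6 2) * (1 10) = (0 12 6 2)(1 10) = [12, 10, 0, 3, 4, 5, 2, 7, 8, 9, 1, 11, 6]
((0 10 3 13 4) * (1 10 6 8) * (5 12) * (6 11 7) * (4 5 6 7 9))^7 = (0 4 9 11)(1 8 6 12 5 13 3 10) = [4, 8, 2, 10, 9, 13, 12, 7, 6, 11, 1, 0, 5, 3]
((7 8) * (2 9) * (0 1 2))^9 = (0 1 2 9)(7 8) = [1, 2, 9, 3, 4, 5, 6, 8, 7, 0]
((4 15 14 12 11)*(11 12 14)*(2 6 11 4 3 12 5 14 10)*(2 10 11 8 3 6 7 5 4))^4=(2 11 12 7 6 4 5 8 15 14 3)=[0, 1, 11, 2, 5, 8, 4, 6, 15, 9, 10, 12, 7, 13, 3, 14]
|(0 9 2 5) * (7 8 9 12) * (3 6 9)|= |(0 12 7 8 3 6 9 2 5)|= 9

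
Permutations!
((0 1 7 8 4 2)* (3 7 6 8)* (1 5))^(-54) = (0 1 8 2 5 6 4) = [1, 8, 5, 3, 0, 6, 4, 7, 2]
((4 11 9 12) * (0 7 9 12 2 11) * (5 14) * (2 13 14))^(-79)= (0 7 9 13 14 5 2 11 12 4)= [7, 1, 11, 3, 0, 2, 6, 9, 8, 13, 10, 12, 4, 14, 5]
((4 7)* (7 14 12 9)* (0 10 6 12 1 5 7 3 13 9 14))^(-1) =(0 4 7 5 1 14 12 6 10)(3 9 13) =[4, 14, 2, 9, 7, 1, 10, 5, 8, 13, 0, 11, 6, 3, 12]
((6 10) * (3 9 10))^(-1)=[0, 1, 2, 6, 4, 5, 10, 7, 8, 3, 9]=(3 6 10 9)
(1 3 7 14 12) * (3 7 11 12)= (1 7 14 3 11 12)= [0, 7, 2, 11, 4, 5, 6, 14, 8, 9, 10, 12, 1, 13, 3]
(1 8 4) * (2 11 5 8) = (1 2 11 5 8 4) = [0, 2, 11, 3, 1, 8, 6, 7, 4, 9, 10, 5]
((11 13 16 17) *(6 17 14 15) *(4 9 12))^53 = (4 12 9)(6 16 17 14 11 15 13) = [0, 1, 2, 3, 12, 5, 16, 7, 8, 4, 10, 15, 9, 6, 11, 13, 17, 14]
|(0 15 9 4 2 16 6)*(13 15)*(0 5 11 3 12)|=|(0 13 15 9 4 2 16 6 5 11 3 12)|=12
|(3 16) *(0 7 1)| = 6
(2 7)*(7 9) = (2 9 7) = [0, 1, 9, 3, 4, 5, 6, 2, 8, 7]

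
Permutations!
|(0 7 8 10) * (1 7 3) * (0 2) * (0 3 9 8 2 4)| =|(0 9 8 10 4)(1 7 2 3)| =20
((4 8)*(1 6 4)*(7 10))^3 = (1 8 4 6)(7 10) = [0, 8, 2, 3, 6, 5, 1, 10, 4, 9, 7]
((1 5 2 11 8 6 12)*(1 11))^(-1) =(1 2 5)(6 8 11 12) =[0, 2, 5, 3, 4, 1, 8, 7, 11, 9, 10, 12, 6]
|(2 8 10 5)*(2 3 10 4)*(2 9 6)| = 15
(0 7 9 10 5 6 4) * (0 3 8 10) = (0 7 9)(3 8 10 5 6 4) = [7, 1, 2, 8, 3, 6, 4, 9, 10, 0, 5]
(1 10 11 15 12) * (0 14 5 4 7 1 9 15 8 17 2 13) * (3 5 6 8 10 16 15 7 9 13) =(0 14 6 8 17 2 3 5 4 9 7 1 16 15 12 13)(10 11) =[14, 16, 3, 5, 9, 4, 8, 1, 17, 7, 11, 10, 13, 0, 6, 12, 15, 2]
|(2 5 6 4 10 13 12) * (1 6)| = 8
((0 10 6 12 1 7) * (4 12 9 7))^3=(12)(0 9 10 7 6)=[9, 1, 2, 3, 4, 5, 0, 6, 8, 10, 7, 11, 12]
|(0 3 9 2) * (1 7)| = 4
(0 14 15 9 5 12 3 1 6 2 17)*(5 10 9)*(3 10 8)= [14, 6, 17, 1, 4, 12, 2, 7, 3, 8, 9, 11, 10, 13, 15, 5, 16, 0]= (0 14 15 5 12 10 9 8 3 1 6 2 17)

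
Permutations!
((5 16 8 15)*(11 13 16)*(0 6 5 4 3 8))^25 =(0 6 5 11 13 16)(3 8 15 4) =[6, 1, 2, 8, 3, 11, 5, 7, 15, 9, 10, 13, 12, 16, 14, 4, 0]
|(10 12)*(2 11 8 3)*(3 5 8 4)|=4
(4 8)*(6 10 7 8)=(4 6 10 7 8)=[0, 1, 2, 3, 6, 5, 10, 8, 4, 9, 7]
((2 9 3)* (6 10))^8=[0, 1, 3, 9, 4, 5, 6, 7, 8, 2, 10]=(10)(2 3 9)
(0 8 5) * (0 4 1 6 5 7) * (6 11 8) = (0 6 5 4 1 11 8 7) = [6, 11, 2, 3, 1, 4, 5, 0, 7, 9, 10, 8]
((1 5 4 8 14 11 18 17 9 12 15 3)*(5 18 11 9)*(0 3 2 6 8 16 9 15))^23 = (0 18 4 12 1 5 9 3 17 16)(2 14 6 15 8) = [18, 5, 14, 17, 12, 9, 15, 7, 2, 3, 10, 11, 1, 13, 6, 8, 0, 16, 4]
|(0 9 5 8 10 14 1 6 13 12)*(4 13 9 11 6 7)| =13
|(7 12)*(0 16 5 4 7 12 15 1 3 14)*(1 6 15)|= 8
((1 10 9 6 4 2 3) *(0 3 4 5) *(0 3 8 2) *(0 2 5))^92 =(0 1)(3 6)(5 9)(8 10) =[1, 0, 2, 6, 4, 9, 3, 7, 10, 5, 8]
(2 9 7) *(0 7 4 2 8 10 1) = (0 7 8 10 1)(2 9 4) = [7, 0, 9, 3, 2, 5, 6, 8, 10, 4, 1]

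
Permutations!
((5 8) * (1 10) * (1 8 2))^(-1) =(1 2 5 8 10) =[0, 2, 5, 3, 4, 8, 6, 7, 10, 9, 1]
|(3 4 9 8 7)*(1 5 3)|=|(1 5 3 4 9 8 7)|=7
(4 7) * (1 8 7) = (1 8 7 4) = [0, 8, 2, 3, 1, 5, 6, 4, 7]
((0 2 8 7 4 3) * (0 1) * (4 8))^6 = (8)(0 2 4 3 1) = [2, 0, 4, 1, 3, 5, 6, 7, 8]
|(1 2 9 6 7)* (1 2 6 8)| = |(1 6 7 2 9 8)| = 6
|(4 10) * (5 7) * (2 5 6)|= 4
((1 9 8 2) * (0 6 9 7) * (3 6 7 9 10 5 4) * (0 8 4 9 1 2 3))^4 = (0 6 4 3 9 8 5 7 10) = [6, 1, 2, 9, 3, 7, 4, 10, 5, 8, 0]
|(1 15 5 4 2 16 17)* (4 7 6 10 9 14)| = 12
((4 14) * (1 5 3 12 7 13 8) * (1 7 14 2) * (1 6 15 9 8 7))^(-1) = (1 8 9 15 6 2 4 14 12 3 5)(7 13) = [0, 8, 4, 5, 14, 1, 2, 13, 9, 15, 10, 11, 3, 7, 12, 6]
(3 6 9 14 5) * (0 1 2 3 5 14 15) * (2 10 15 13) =(0 1 10 15)(2 3 6 9 13) =[1, 10, 3, 6, 4, 5, 9, 7, 8, 13, 15, 11, 12, 2, 14, 0]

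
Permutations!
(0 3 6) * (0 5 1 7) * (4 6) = [3, 7, 2, 4, 6, 1, 5, 0] = (0 3 4 6 5 1 7)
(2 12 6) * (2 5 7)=[0, 1, 12, 3, 4, 7, 5, 2, 8, 9, 10, 11, 6]=(2 12 6 5 7)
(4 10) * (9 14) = (4 10)(9 14) = [0, 1, 2, 3, 10, 5, 6, 7, 8, 14, 4, 11, 12, 13, 9]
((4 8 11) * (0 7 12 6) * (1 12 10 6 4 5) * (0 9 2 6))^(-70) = (0 10 7)(1 4 11)(2 9 6)(5 12 8) = [10, 4, 9, 3, 11, 12, 2, 0, 5, 6, 7, 1, 8]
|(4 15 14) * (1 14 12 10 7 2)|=8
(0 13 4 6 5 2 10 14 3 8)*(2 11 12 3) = (0 13 4 6 5 11 12 3 8)(2 10 14) = [13, 1, 10, 8, 6, 11, 5, 7, 0, 9, 14, 12, 3, 4, 2]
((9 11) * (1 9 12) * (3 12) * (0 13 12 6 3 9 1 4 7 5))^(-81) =(0 4)(3 6)(5 12)(7 13)(9 11) =[4, 1, 2, 6, 0, 12, 3, 13, 8, 11, 10, 9, 5, 7]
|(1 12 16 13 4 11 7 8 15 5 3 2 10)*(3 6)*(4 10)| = 45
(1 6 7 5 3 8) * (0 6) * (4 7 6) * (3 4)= (0 3 8 1)(4 7 5)= [3, 0, 2, 8, 7, 4, 6, 5, 1]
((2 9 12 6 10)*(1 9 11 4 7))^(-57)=[0, 11, 12, 3, 10, 5, 1, 2, 8, 4, 9, 6, 7]=(1 11 6)(2 12 7)(4 10 9)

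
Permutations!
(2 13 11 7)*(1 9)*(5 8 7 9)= (1 5 8 7 2 13 11 9)= [0, 5, 13, 3, 4, 8, 6, 2, 7, 1, 10, 9, 12, 11]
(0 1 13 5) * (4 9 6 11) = (0 1 13 5)(4 9 6 11) = [1, 13, 2, 3, 9, 0, 11, 7, 8, 6, 10, 4, 12, 5]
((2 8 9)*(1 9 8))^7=(1 9 2)=[0, 9, 1, 3, 4, 5, 6, 7, 8, 2]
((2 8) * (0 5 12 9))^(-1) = [9, 1, 8, 3, 4, 0, 6, 7, 2, 12, 10, 11, 5] = (0 9 12 5)(2 8)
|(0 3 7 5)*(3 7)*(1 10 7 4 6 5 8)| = |(0 4 6 5)(1 10 7 8)| = 4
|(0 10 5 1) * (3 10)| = 5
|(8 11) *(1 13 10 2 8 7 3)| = 8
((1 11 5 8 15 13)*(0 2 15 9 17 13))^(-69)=(1 11 5 8 9 17 13)=[0, 11, 2, 3, 4, 8, 6, 7, 9, 17, 10, 5, 12, 1, 14, 15, 16, 13]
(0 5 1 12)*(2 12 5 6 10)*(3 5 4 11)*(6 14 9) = [14, 4, 12, 5, 11, 1, 10, 7, 8, 6, 2, 3, 0, 13, 9] = (0 14 9 6 10 2 12)(1 4 11 3 5)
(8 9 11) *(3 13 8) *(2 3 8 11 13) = [0, 1, 3, 2, 4, 5, 6, 7, 9, 13, 10, 8, 12, 11] = (2 3)(8 9 13 11)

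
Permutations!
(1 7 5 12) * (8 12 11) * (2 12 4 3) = (1 7 5 11 8 4 3 2 12) = [0, 7, 12, 2, 3, 11, 6, 5, 4, 9, 10, 8, 1]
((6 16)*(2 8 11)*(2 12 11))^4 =(16) =[0, 1, 2, 3, 4, 5, 6, 7, 8, 9, 10, 11, 12, 13, 14, 15, 16]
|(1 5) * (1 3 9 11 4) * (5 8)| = |(1 8 5 3 9 11 4)| = 7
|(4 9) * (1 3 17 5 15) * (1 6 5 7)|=12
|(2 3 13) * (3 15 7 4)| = |(2 15 7 4 3 13)| = 6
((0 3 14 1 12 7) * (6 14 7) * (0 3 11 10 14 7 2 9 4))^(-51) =[2, 11, 6, 12, 3, 5, 14, 1, 8, 7, 4, 9, 10, 13, 0] =(0 2 6 14)(1 11 9 7)(3 12 10 4)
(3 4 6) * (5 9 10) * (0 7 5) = [7, 1, 2, 4, 6, 9, 3, 5, 8, 10, 0] = (0 7 5 9 10)(3 4 6)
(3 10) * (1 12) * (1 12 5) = (12)(1 5)(3 10) = [0, 5, 2, 10, 4, 1, 6, 7, 8, 9, 3, 11, 12]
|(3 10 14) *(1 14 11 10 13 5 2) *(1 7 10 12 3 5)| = 10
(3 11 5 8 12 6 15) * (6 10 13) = [0, 1, 2, 11, 4, 8, 15, 7, 12, 9, 13, 5, 10, 6, 14, 3] = (3 11 5 8 12 10 13 6 15)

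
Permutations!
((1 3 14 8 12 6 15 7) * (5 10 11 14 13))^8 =(1 12 10)(3 6 11)(5 7 8)(13 15 14) =[0, 12, 2, 6, 4, 7, 11, 8, 5, 9, 1, 3, 10, 15, 13, 14]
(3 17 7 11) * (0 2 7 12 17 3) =(0 2 7 11)(12 17) =[2, 1, 7, 3, 4, 5, 6, 11, 8, 9, 10, 0, 17, 13, 14, 15, 16, 12]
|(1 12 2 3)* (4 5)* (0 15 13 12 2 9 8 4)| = |(0 15 13 12 9 8 4 5)(1 2 3)| = 24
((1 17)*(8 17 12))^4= (17)= [0, 1, 2, 3, 4, 5, 6, 7, 8, 9, 10, 11, 12, 13, 14, 15, 16, 17]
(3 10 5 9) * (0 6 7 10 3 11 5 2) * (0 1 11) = (0 6 7 10 2 1 11 5 9) = [6, 11, 1, 3, 4, 9, 7, 10, 8, 0, 2, 5]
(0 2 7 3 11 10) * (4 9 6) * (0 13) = (0 2 7 3 11 10 13)(4 9 6) = [2, 1, 7, 11, 9, 5, 4, 3, 8, 6, 13, 10, 12, 0]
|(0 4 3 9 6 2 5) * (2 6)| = 6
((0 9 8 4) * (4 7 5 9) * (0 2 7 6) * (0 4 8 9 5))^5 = (9)(0 7 2 4 6 8) = [7, 1, 4, 3, 6, 5, 8, 2, 0, 9]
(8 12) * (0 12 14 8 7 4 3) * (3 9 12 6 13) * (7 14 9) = (0 6 13 3)(4 7)(8 9 12 14) = [6, 1, 2, 0, 7, 5, 13, 4, 9, 12, 10, 11, 14, 3, 8]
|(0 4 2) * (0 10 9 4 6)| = |(0 6)(2 10 9 4)| = 4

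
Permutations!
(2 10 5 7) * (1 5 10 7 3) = (10)(1 5 3)(2 7) = [0, 5, 7, 1, 4, 3, 6, 2, 8, 9, 10]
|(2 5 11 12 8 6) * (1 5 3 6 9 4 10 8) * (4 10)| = |(1 5 11 12)(2 3 6)(8 9 10)| = 12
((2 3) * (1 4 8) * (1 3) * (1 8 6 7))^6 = (8)(1 6)(4 7) = [0, 6, 2, 3, 7, 5, 1, 4, 8]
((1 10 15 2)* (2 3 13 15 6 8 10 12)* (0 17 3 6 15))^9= (0 17 3 13)(6 8 10 15)= [17, 1, 2, 13, 4, 5, 8, 7, 10, 9, 15, 11, 12, 0, 14, 6, 16, 3]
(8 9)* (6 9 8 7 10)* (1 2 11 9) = [0, 2, 11, 3, 4, 5, 1, 10, 8, 7, 6, 9] = (1 2 11 9 7 10 6)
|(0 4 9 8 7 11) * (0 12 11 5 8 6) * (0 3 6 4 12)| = 6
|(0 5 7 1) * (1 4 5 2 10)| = 12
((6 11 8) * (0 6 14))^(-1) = (0 14 8 11 6) = [14, 1, 2, 3, 4, 5, 0, 7, 11, 9, 10, 6, 12, 13, 8]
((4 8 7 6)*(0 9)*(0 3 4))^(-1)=[6, 1, 2, 9, 3, 5, 7, 8, 4, 0]=(0 6 7 8 4 3 9)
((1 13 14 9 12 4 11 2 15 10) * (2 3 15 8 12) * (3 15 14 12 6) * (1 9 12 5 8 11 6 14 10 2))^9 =(15)(1 10 6 12 8 13 9 3 4 14 5) =[0, 10, 2, 4, 14, 1, 12, 7, 13, 3, 6, 11, 8, 9, 5, 15]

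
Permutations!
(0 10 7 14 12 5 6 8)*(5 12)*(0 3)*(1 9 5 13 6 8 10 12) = (0 12 1 9 5 8 3)(6 10 7 14 13) = [12, 9, 2, 0, 4, 8, 10, 14, 3, 5, 7, 11, 1, 6, 13]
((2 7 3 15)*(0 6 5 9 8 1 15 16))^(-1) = (0 16 3 7 2 15 1 8 9 5 6) = [16, 8, 15, 7, 4, 6, 0, 2, 9, 5, 10, 11, 12, 13, 14, 1, 3]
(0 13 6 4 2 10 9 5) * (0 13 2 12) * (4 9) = (0 2 10 4 12)(5 13 6 9) = [2, 1, 10, 3, 12, 13, 9, 7, 8, 5, 4, 11, 0, 6]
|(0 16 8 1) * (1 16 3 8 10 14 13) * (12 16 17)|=10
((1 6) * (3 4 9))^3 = [0, 6, 2, 3, 4, 5, 1, 7, 8, 9] = (9)(1 6)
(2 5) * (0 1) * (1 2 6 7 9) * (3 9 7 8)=(0 2 5 6 8 3 9 1)=[2, 0, 5, 9, 4, 6, 8, 7, 3, 1]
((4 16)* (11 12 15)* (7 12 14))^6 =(16)(7 12 15 11 14) =[0, 1, 2, 3, 4, 5, 6, 12, 8, 9, 10, 14, 15, 13, 7, 11, 16]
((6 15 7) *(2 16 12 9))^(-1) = (2 9 12 16)(6 7 15) = [0, 1, 9, 3, 4, 5, 7, 15, 8, 12, 10, 11, 16, 13, 14, 6, 2]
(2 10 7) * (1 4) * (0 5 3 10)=(0 5 3 10 7 2)(1 4)=[5, 4, 0, 10, 1, 3, 6, 2, 8, 9, 7]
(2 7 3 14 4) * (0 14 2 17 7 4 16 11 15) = [14, 1, 4, 2, 17, 5, 6, 3, 8, 9, 10, 15, 12, 13, 16, 0, 11, 7] = (0 14 16 11 15)(2 4 17 7 3)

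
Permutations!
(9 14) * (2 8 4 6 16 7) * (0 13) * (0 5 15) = (0 13 5 15)(2 8 4 6 16 7)(9 14) = [13, 1, 8, 3, 6, 15, 16, 2, 4, 14, 10, 11, 12, 5, 9, 0, 7]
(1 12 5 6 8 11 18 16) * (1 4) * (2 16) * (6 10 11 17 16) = [0, 12, 6, 3, 1, 10, 8, 7, 17, 9, 11, 18, 5, 13, 14, 15, 4, 16, 2] = (1 12 5 10 11 18 2 6 8 17 16 4)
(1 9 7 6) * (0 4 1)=[4, 9, 2, 3, 1, 5, 0, 6, 8, 7]=(0 4 1 9 7 6)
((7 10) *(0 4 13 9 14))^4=(0 14 9 13 4)=[14, 1, 2, 3, 0, 5, 6, 7, 8, 13, 10, 11, 12, 4, 9]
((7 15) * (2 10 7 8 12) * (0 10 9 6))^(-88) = (0 7 8 2 6 10 15 12 9) = [7, 1, 6, 3, 4, 5, 10, 8, 2, 0, 15, 11, 9, 13, 14, 12]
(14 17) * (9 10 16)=(9 10 16)(14 17)=[0, 1, 2, 3, 4, 5, 6, 7, 8, 10, 16, 11, 12, 13, 17, 15, 9, 14]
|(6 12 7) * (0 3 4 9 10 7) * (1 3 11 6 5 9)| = 12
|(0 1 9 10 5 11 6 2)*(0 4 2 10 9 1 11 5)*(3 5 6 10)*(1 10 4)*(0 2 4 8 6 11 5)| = 6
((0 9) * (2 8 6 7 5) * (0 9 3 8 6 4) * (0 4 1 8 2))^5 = (9)(0 5 7 6 2 3)(1 8) = [5, 8, 3, 0, 4, 7, 2, 6, 1, 9]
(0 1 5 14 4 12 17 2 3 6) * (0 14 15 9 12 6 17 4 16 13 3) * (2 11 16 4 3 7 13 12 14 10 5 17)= (0 1 17 11 16 12 3 2)(4 6 10 5 15 9 14)(7 13)= [1, 17, 0, 2, 6, 15, 10, 13, 8, 14, 5, 16, 3, 7, 4, 9, 12, 11]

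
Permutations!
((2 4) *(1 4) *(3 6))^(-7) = (1 2 4)(3 6) = [0, 2, 4, 6, 1, 5, 3]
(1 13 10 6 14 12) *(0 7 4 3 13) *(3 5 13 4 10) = (0 7 10 6 14 12 1)(3 4 5 13) = [7, 0, 2, 4, 5, 13, 14, 10, 8, 9, 6, 11, 1, 3, 12]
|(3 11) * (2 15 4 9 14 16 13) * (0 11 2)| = 10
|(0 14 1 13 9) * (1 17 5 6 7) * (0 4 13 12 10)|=9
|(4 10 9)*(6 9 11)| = |(4 10 11 6 9)| = 5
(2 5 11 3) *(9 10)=(2 5 11 3)(9 10)=[0, 1, 5, 2, 4, 11, 6, 7, 8, 10, 9, 3]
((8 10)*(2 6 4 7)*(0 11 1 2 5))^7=[5, 11, 1, 3, 6, 7, 2, 4, 10, 9, 8, 0]=(0 5 7 4 6 2 1 11)(8 10)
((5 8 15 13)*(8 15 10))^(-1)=(5 13 15)(8 10)=[0, 1, 2, 3, 4, 13, 6, 7, 10, 9, 8, 11, 12, 15, 14, 5]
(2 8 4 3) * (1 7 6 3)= (1 7 6 3 2 8 4)= [0, 7, 8, 2, 1, 5, 3, 6, 4]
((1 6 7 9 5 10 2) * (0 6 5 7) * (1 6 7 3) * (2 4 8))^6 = (0 10 7 4 9 8 3 2 1 6 5) = [10, 6, 1, 2, 9, 0, 5, 4, 3, 8, 7]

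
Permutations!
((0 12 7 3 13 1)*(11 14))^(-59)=(0 12 7 3 13 1)(11 14)=[12, 0, 2, 13, 4, 5, 6, 3, 8, 9, 10, 14, 7, 1, 11]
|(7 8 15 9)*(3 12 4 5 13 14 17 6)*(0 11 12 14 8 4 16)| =|(0 11 12 16)(3 14 17 6)(4 5 13 8 15 9 7)| =28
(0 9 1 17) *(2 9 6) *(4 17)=(0 6 2 9 1 4 17)=[6, 4, 9, 3, 17, 5, 2, 7, 8, 1, 10, 11, 12, 13, 14, 15, 16, 0]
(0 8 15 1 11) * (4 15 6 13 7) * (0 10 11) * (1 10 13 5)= (0 8 6 5 1)(4 15 10 11 13 7)= [8, 0, 2, 3, 15, 1, 5, 4, 6, 9, 11, 13, 12, 7, 14, 10]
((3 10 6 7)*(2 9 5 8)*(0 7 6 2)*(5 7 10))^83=(0 9 5 10 7 8 2 3)=[9, 1, 3, 0, 4, 10, 6, 8, 2, 5, 7]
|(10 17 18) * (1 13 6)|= |(1 13 6)(10 17 18)|= 3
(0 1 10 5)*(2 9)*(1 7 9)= (0 7 9 2 1 10 5)= [7, 10, 1, 3, 4, 0, 6, 9, 8, 2, 5]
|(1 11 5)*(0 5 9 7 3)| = |(0 5 1 11 9 7 3)| = 7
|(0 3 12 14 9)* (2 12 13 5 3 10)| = 6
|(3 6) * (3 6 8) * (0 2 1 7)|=4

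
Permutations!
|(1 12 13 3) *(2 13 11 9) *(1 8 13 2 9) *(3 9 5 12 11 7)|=|(1 11)(3 8 13 9 5 12 7)|=14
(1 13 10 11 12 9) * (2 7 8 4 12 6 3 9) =(1 13 10 11 6 3 9)(2 7 8 4 12) =[0, 13, 7, 9, 12, 5, 3, 8, 4, 1, 11, 6, 2, 10]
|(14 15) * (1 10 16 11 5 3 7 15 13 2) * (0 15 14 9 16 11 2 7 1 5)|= 30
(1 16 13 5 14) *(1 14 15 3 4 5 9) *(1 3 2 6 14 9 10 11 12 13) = (1 16)(2 6 14 9 3 4 5 15)(10 11 12 13) = [0, 16, 6, 4, 5, 15, 14, 7, 8, 3, 11, 12, 13, 10, 9, 2, 1]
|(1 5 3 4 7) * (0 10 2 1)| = 8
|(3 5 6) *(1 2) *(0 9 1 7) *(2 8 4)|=|(0 9 1 8 4 2 7)(3 5 6)|=21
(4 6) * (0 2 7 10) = (0 2 7 10)(4 6) = [2, 1, 7, 3, 6, 5, 4, 10, 8, 9, 0]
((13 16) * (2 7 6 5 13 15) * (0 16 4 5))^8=(0 15 7)(2 6 16)(4 13 5)=[15, 1, 6, 3, 13, 4, 16, 0, 8, 9, 10, 11, 12, 5, 14, 7, 2]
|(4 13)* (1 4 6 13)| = 2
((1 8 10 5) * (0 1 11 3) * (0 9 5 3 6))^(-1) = (0 6 11 5 9 3 10 8 1) = [6, 0, 2, 10, 4, 9, 11, 7, 1, 3, 8, 5]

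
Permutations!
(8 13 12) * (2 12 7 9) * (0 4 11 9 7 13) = (13)(0 4 11 9 2 12 8) = [4, 1, 12, 3, 11, 5, 6, 7, 0, 2, 10, 9, 8, 13]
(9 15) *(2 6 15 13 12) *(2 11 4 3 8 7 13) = [0, 1, 6, 8, 3, 5, 15, 13, 7, 2, 10, 4, 11, 12, 14, 9] = (2 6 15 9)(3 8 7 13 12 11 4)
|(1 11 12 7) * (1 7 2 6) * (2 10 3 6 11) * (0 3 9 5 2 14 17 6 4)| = |(0 3 4)(1 14 17 6)(2 11 12 10 9 5)| = 12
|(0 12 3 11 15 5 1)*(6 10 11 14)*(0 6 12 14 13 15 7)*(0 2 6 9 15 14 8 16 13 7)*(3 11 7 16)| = |(0 8 3 16 13 14 12 11)(1 9 15 5)(2 6 10 7)| = 8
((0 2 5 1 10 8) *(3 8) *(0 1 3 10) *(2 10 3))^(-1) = (0 1 8 3 10)(2 5) = [1, 8, 5, 10, 4, 2, 6, 7, 3, 9, 0]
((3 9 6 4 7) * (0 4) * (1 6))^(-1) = (0 6 1 9 3 7 4) = [6, 9, 2, 7, 0, 5, 1, 4, 8, 3]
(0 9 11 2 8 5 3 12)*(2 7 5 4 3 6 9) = (0 2 8 4 3 12)(5 6 9 11 7) = [2, 1, 8, 12, 3, 6, 9, 5, 4, 11, 10, 7, 0]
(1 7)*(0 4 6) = [4, 7, 2, 3, 6, 5, 0, 1] = (0 4 6)(1 7)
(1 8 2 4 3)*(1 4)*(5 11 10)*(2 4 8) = (1 2)(3 8 4)(5 11 10) = [0, 2, 1, 8, 3, 11, 6, 7, 4, 9, 5, 10]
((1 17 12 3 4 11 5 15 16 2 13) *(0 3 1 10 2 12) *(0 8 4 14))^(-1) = (0 14 3)(1 12 16 15 5 11 4 8 17)(2 10 13) = [14, 12, 10, 0, 8, 11, 6, 7, 17, 9, 13, 4, 16, 2, 3, 5, 15, 1]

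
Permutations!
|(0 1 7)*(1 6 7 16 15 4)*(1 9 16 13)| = 12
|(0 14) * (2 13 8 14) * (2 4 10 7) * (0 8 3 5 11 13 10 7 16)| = |(0 4 7 2 10 16)(3 5 11 13)(8 14)| = 12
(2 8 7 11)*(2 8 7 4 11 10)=(2 7 10)(4 11 8)=[0, 1, 7, 3, 11, 5, 6, 10, 4, 9, 2, 8]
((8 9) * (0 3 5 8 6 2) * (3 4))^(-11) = (0 9 3 2 8 4 6 5) = [9, 1, 8, 2, 6, 0, 5, 7, 4, 3]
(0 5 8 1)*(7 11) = (0 5 8 1)(7 11) = [5, 0, 2, 3, 4, 8, 6, 11, 1, 9, 10, 7]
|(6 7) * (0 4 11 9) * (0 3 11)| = 6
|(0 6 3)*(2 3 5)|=5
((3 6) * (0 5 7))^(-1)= (0 7 5)(3 6)= [7, 1, 2, 6, 4, 0, 3, 5]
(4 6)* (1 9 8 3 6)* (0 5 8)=[5, 9, 2, 6, 1, 8, 4, 7, 3, 0]=(0 5 8 3 6 4 1 9)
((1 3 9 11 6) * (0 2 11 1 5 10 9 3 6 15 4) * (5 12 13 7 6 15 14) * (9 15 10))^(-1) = (0 4 15 10 1 9 5 14 11 2)(6 7 13 12) = [4, 9, 0, 3, 15, 14, 7, 13, 8, 5, 1, 2, 6, 12, 11, 10]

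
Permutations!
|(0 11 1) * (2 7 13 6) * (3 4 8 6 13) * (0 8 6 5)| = |(13)(0 11 1 8 5)(2 7 3 4 6)| = 5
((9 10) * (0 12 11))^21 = (12)(9 10) = [0, 1, 2, 3, 4, 5, 6, 7, 8, 10, 9, 11, 12]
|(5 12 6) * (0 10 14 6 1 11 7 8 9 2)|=12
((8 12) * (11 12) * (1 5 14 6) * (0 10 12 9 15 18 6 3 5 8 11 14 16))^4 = (0 9 1 5 12 18 14)(3 10 15 8 16 11 6) = [9, 5, 2, 10, 4, 12, 3, 7, 16, 1, 15, 6, 18, 13, 0, 8, 11, 17, 14]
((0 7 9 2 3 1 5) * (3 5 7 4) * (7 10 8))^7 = (0 9 10 4 2 8 3 5 7 1) = [9, 0, 8, 5, 2, 7, 6, 1, 3, 10, 4]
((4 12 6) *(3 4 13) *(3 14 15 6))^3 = (6 15 14 13) = [0, 1, 2, 3, 4, 5, 15, 7, 8, 9, 10, 11, 12, 6, 13, 14]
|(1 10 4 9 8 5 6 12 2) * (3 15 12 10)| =|(1 3 15 12 2)(4 9 8 5 6 10)| =30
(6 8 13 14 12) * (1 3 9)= (1 3 9)(6 8 13 14 12)= [0, 3, 2, 9, 4, 5, 8, 7, 13, 1, 10, 11, 6, 14, 12]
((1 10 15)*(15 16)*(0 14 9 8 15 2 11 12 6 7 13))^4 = (0 15 2 7 9 10 12)(1 11 13 8 16 6 14) = [15, 11, 7, 3, 4, 5, 14, 9, 16, 10, 12, 13, 0, 8, 1, 2, 6]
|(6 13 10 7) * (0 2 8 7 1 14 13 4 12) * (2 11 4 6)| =|(0 11 4 12)(1 14 13 10)(2 8 7)| =12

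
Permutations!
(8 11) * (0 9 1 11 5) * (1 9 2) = (0 2 1 11 8 5) = [2, 11, 1, 3, 4, 0, 6, 7, 5, 9, 10, 8]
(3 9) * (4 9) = (3 4 9) = [0, 1, 2, 4, 9, 5, 6, 7, 8, 3]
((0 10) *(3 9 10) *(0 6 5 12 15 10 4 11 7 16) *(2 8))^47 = [7, 1, 8, 16, 3, 15, 12, 4, 2, 0, 5, 9, 10, 13, 14, 6, 11] = (0 7 4 3 16 11 9)(2 8)(5 15 6 12 10)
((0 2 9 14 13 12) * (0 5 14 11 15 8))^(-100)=[9, 1, 11, 3, 4, 5, 6, 7, 2, 15, 10, 8, 12, 13, 14, 0]=(0 9 15)(2 11 8)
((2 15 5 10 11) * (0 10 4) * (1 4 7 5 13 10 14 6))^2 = (0 6 4 14 1)(2 13 11 15 10) = [6, 0, 13, 3, 14, 5, 4, 7, 8, 9, 2, 15, 12, 11, 1, 10]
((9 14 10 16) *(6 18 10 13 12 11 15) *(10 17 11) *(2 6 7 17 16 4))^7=(2 12 9 6 10 14 18 4 13 16)(7 15 11 17)=[0, 1, 12, 3, 13, 5, 10, 15, 8, 6, 14, 17, 9, 16, 18, 11, 2, 7, 4]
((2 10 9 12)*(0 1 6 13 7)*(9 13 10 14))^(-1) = [7, 0, 12, 3, 4, 5, 1, 13, 8, 14, 6, 11, 9, 10, 2] = (0 7 13 10 6 1)(2 12 9 14)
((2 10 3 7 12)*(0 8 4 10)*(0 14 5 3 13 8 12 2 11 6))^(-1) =(0 6 11 12)(2 7 3 5 14)(4 8 13 10) =[6, 1, 7, 5, 8, 14, 11, 3, 13, 9, 4, 12, 0, 10, 2]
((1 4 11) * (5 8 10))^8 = (1 11 4)(5 10 8) = [0, 11, 2, 3, 1, 10, 6, 7, 5, 9, 8, 4]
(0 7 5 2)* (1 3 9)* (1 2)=(0 7 5 1 3 9 2)=[7, 3, 0, 9, 4, 1, 6, 5, 8, 2]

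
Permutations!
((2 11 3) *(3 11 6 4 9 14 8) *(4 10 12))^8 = (2 3 8 14 9 4 12 10 6) = [0, 1, 3, 8, 12, 5, 2, 7, 14, 4, 6, 11, 10, 13, 9]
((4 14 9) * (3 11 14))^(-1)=(3 4 9 14 11)=[0, 1, 2, 4, 9, 5, 6, 7, 8, 14, 10, 3, 12, 13, 11]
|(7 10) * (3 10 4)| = |(3 10 7 4)| = 4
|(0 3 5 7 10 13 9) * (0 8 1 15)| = 10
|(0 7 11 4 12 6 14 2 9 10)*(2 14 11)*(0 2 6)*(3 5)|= 6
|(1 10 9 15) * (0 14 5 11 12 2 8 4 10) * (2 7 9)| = 36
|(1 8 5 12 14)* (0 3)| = |(0 3)(1 8 5 12 14)| = 10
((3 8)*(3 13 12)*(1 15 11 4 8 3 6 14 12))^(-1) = (1 13 8 4 11 15)(6 12 14) = [0, 13, 2, 3, 11, 5, 12, 7, 4, 9, 10, 15, 14, 8, 6, 1]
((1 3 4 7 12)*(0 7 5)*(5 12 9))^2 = (0 9)(1 4)(3 12)(5 7) = [9, 4, 2, 12, 1, 7, 6, 5, 8, 0, 10, 11, 3]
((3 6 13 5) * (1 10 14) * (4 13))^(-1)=(1 14 10)(3 5 13 4 6)=[0, 14, 2, 5, 6, 13, 3, 7, 8, 9, 1, 11, 12, 4, 10]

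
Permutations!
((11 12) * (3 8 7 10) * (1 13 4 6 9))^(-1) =(1 9 6 4 13)(3 10 7 8)(11 12) =[0, 9, 2, 10, 13, 5, 4, 8, 3, 6, 7, 12, 11, 1]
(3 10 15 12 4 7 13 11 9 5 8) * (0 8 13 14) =(0 8 3 10 15 12 4 7 14)(5 13 11 9) =[8, 1, 2, 10, 7, 13, 6, 14, 3, 5, 15, 9, 4, 11, 0, 12]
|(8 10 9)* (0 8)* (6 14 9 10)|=5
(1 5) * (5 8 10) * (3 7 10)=(1 8 3 7 10 5)=[0, 8, 2, 7, 4, 1, 6, 10, 3, 9, 5]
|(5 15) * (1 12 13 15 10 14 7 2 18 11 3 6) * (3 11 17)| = |(1 12 13 15 5 10 14 7 2 18 17 3 6)| = 13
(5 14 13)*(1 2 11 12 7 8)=[0, 2, 11, 3, 4, 14, 6, 8, 1, 9, 10, 12, 7, 5, 13]=(1 2 11 12 7 8)(5 14 13)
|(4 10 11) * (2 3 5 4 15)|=|(2 3 5 4 10 11 15)|=7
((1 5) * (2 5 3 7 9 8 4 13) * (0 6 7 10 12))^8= [5, 8, 7, 4, 0, 9, 1, 3, 12, 10, 13, 11, 2, 6]= (0 5 9 10 13 6 1 8 12 2 7 3 4)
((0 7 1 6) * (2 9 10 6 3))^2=(0 1 2 10)(3 9 6 7)=[1, 2, 10, 9, 4, 5, 7, 3, 8, 6, 0]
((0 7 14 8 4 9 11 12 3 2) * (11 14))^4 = (14)(0 3 11)(2 12 7) = [3, 1, 12, 11, 4, 5, 6, 2, 8, 9, 10, 0, 7, 13, 14]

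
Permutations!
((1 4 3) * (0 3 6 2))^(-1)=[2, 3, 6, 0, 1, 5, 4]=(0 2 6 4 1 3)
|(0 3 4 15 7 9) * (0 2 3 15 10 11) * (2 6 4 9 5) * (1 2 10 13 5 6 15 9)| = 30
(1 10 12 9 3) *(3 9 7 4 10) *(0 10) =(0 10 12 7 4)(1 3) =[10, 3, 2, 1, 0, 5, 6, 4, 8, 9, 12, 11, 7]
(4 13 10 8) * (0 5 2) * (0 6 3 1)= (0 5 2 6 3 1)(4 13 10 8)= [5, 0, 6, 1, 13, 2, 3, 7, 4, 9, 8, 11, 12, 10]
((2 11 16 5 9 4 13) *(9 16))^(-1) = (2 13 4 9 11)(5 16) = [0, 1, 13, 3, 9, 16, 6, 7, 8, 11, 10, 2, 12, 4, 14, 15, 5]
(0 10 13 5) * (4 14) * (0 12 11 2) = (0 10 13 5 12 11 2)(4 14) = [10, 1, 0, 3, 14, 12, 6, 7, 8, 9, 13, 2, 11, 5, 4]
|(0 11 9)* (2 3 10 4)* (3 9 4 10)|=|(0 11 4 2 9)|=5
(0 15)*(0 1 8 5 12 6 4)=(0 15 1 8 5 12 6 4)=[15, 8, 2, 3, 0, 12, 4, 7, 5, 9, 10, 11, 6, 13, 14, 1]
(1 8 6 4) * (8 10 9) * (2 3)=(1 10 9 8 6 4)(2 3)=[0, 10, 3, 2, 1, 5, 4, 7, 6, 8, 9]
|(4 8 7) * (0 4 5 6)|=|(0 4 8 7 5 6)|=6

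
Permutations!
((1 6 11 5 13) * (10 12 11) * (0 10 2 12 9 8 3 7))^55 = (0 10 9 8 3 7)(1 13 5 11 12 2 6) = [10, 13, 6, 7, 4, 11, 1, 0, 3, 8, 9, 12, 2, 5]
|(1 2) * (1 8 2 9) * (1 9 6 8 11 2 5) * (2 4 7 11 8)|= 15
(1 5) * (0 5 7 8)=(0 5 1 7 8)=[5, 7, 2, 3, 4, 1, 6, 8, 0]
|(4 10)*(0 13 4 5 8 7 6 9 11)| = 10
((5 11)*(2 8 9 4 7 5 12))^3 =[0, 1, 4, 3, 11, 2, 6, 12, 7, 5, 10, 8, 9] =(2 4 11 8 7 12 9 5)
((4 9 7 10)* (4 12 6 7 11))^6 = (6 10)(7 12) = [0, 1, 2, 3, 4, 5, 10, 12, 8, 9, 6, 11, 7]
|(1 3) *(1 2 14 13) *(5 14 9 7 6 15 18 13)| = |(1 3 2 9 7 6 15 18 13)(5 14)| = 18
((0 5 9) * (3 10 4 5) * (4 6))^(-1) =(0 9 5 4 6 10 3) =[9, 1, 2, 0, 6, 4, 10, 7, 8, 5, 3]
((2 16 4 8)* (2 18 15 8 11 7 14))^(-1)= (2 14 7 11 4 16)(8 15 18)= [0, 1, 14, 3, 16, 5, 6, 11, 15, 9, 10, 4, 12, 13, 7, 18, 2, 17, 8]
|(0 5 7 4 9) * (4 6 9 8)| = |(0 5 7 6 9)(4 8)| = 10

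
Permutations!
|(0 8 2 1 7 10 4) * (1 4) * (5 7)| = |(0 8 2 4)(1 5 7 10)| = 4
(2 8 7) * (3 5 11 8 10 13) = (2 10 13 3 5 11 8 7) = [0, 1, 10, 5, 4, 11, 6, 2, 7, 9, 13, 8, 12, 3]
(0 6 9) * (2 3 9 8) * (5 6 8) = [8, 1, 3, 9, 4, 6, 5, 7, 2, 0] = (0 8 2 3 9)(5 6)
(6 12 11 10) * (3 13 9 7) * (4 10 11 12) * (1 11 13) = (1 11 13 9 7 3)(4 10 6) = [0, 11, 2, 1, 10, 5, 4, 3, 8, 7, 6, 13, 12, 9]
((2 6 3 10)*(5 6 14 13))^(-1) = (2 10 3 6 5 13 14) = [0, 1, 10, 6, 4, 13, 5, 7, 8, 9, 3, 11, 12, 14, 2]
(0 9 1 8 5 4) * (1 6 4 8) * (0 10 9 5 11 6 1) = (0 5 8 11 6 4 10 9 1) = [5, 0, 2, 3, 10, 8, 4, 7, 11, 1, 9, 6]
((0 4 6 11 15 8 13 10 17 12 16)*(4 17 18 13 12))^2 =(0 4 11 8 16 17 6 15 12)(10 13 18) =[4, 1, 2, 3, 11, 5, 15, 7, 16, 9, 13, 8, 0, 18, 14, 12, 17, 6, 10]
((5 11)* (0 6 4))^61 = [6, 1, 2, 3, 0, 11, 4, 7, 8, 9, 10, 5] = (0 6 4)(5 11)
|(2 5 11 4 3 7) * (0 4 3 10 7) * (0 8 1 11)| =12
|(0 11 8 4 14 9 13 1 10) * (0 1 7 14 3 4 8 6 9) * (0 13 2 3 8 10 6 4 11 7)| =36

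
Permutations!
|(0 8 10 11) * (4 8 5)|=6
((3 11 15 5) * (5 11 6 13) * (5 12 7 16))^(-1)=(3 5 16 7 12 13 6)(11 15)=[0, 1, 2, 5, 4, 16, 3, 12, 8, 9, 10, 15, 13, 6, 14, 11, 7]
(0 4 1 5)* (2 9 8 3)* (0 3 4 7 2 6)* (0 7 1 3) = (0 1 5)(2 9 8 4 3 6 7) = [1, 5, 9, 6, 3, 0, 7, 2, 4, 8]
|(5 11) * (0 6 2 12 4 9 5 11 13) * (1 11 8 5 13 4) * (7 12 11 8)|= |(0 6 2 11 7 12 1 8 5 4 9 13)|= 12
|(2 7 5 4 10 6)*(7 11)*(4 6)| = |(2 11 7 5 6)(4 10)| = 10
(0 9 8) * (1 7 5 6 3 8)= [9, 7, 2, 8, 4, 6, 3, 5, 0, 1]= (0 9 1 7 5 6 3 8)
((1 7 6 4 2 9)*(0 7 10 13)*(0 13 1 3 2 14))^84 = (0 14 4 6 7) = [14, 1, 2, 3, 6, 5, 7, 0, 8, 9, 10, 11, 12, 13, 4]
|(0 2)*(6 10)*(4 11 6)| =|(0 2)(4 11 6 10)| =4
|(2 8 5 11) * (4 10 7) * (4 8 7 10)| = 5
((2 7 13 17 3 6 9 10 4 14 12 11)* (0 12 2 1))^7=[1, 11, 10, 7, 6, 5, 13, 4, 8, 17, 3, 12, 0, 14, 9, 15, 16, 2]=(0 1 11 12)(2 10 3 7 4 6 13 14 9 17)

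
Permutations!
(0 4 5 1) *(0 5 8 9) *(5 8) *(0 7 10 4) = (1 8 9 7 10 4 5) = [0, 8, 2, 3, 5, 1, 6, 10, 9, 7, 4]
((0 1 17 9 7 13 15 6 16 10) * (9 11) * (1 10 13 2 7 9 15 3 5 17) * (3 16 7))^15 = [10, 1, 7, 2, 4, 3, 15, 6, 8, 9, 0, 17, 12, 16, 14, 11, 13, 5] = (0 10)(2 7 6 15 11 17 5 3)(13 16)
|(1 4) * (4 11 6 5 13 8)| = |(1 11 6 5 13 8 4)| = 7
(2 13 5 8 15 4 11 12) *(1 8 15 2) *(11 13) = (1 8 2 11 12)(4 13 5 15) = [0, 8, 11, 3, 13, 15, 6, 7, 2, 9, 10, 12, 1, 5, 14, 4]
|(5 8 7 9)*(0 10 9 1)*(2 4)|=|(0 10 9 5 8 7 1)(2 4)|=14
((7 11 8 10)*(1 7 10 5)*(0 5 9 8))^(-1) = [11, 5, 2, 3, 4, 0, 6, 1, 9, 8, 10, 7] = (0 11 7 1 5)(8 9)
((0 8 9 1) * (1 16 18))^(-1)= (0 1 18 16 9 8)= [1, 18, 2, 3, 4, 5, 6, 7, 0, 8, 10, 11, 12, 13, 14, 15, 9, 17, 16]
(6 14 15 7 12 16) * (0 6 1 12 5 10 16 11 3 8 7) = (0 6 14 15)(1 12 11 3 8 7 5 10 16) = [6, 12, 2, 8, 4, 10, 14, 5, 7, 9, 16, 3, 11, 13, 15, 0, 1]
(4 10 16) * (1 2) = (1 2)(4 10 16) = [0, 2, 1, 3, 10, 5, 6, 7, 8, 9, 16, 11, 12, 13, 14, 15, 4]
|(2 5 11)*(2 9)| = |(2 5 11 9)| = 4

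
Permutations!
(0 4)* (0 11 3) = [4, 1, 2, 0, 11, 5, 6, 7, 8, 9, 10, 3] = (0 4 11 3)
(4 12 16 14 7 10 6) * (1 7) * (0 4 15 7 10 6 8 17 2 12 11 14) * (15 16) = [4, 10, 12, 3, 11, 5, 16, 6, 17, 9, 8, 14, 15, 13, 1, 7, 0, 2] = (0 4 11 14 1 10 8 17 2 12 15 7 6 16)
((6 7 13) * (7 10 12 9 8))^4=[0, 1, 2, 3, 4, 5, 8, 12, 10, 6, 7, 11, 13, 9]=(6 8 10 7 12 13 9)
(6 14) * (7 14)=(6 7 14)=[0, 1, 2, 3, 4, 5, 7, 14, 8, 9, 10, 11, 12, 13, 6]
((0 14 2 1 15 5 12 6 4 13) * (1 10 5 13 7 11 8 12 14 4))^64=(0 8 15 7 6)(1 4 12 13 11)=[8, 4, 2, 3, 12, 5, 0, 6, 15, 9, 10, 1, 13, 11, 14, 7]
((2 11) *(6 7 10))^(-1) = (2 11)(6 10 7) = [0, 1, 11, 3, 4, 5, 10, 6, 8, 9, 7, 2]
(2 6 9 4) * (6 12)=(2 12 6 9 4)=[0, 1, 12, 3, 2, 5, 9, 7, 8, 4, 10, 11, 6]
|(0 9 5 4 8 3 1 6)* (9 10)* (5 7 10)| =|(0 5 4 8 3 1 6)(7 10 9)| =21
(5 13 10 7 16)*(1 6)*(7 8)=(1 6)(5 13 10 8 7 16)=[0, 6, 2, 3, 4, 13, 1, 16, 7, 9, 8, 11, 12, 10, 14, 15, 5]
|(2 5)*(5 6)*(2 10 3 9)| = 6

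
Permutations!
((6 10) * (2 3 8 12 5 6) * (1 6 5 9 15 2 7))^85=(1 6 10 7)(2 3 8 12 9 15)=[0, 6, 3, 8, 4, 5, 10, 1, 12, 15, 7, 11, 9, 13, 14, 2]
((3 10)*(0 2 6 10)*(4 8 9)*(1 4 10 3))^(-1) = (0 3 6 2)(1 10 9 8 4) = [3, 10, 0, 6, 1, 5, 2, 7, 4, 8, 9]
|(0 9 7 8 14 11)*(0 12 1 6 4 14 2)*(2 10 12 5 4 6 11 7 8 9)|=10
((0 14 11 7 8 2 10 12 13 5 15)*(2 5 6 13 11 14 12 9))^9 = [11, 1, 2, 3, 4, 0, 13, 5, 15, 9, 10, 8, 7, 6, 14, 12] = (0 11 8 15 12 7 5)(6 13)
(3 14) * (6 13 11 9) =(3 14)(6 13 11 9) =[0, 1, 2, 14, 4, 5, 13, 7, 8, 6, 10, 9, 12, 11, 3]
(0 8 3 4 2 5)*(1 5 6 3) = (0 8 1 5)(2 6 3 4) = [8, 5, 6, 4, 2, 0, 3, 7, 1]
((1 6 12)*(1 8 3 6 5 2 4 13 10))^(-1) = [0, 10, 5, 8, 2, 1, 3, 7, 12, 9, 13, 11, 6, 4] = (1 10 13 4 2 5)(3 8 12 6)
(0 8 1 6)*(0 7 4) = (0 8 1 6 7 4) = [8, 6, 2, 3, 0, 5, 7, 4, 1]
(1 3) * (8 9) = (1 3)(8 9) = [0, 3, 2, 1, 4, 5, 6, 7, 9, 8]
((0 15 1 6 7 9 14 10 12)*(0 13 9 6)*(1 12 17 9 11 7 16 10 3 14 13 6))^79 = [9, 17, 2, 14, 4, 5, 7, 10, 8, 12, 0, 16, 11, 6, 3, 13, 1, 15] = (0 9 12 11 16 1 17 15 13 6 7 10)(3 14)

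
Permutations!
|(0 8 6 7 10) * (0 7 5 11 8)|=|(5 11 8 6)(7 10)|=4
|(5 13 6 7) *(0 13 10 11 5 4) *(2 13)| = |(0 2 13 6 7 4)(5 10 11)| = 6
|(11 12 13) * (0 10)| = |(0 10)(11 12 13)| = 6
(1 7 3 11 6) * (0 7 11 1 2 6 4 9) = (0 7 3 1 11 4 9)(2 6) = [7, 11, 6, 1, 9, 5, 2, 3, 8, 0, 10, 4]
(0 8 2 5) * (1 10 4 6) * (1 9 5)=(0 8 2 1 10 4 6 9 5)=[8, 10, 1, 3, 6, 0, 9, 7, 2, 5, 4]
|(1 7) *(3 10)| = 2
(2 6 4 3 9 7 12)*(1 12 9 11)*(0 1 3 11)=[1, 12, 6, 0, 11, 5, 4, 9, 8, 7, 10, 3, 2]=(0 1 12 2 6 4 11 3)(7 9)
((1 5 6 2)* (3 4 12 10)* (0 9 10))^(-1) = [12, 2, 6, 10, 3, 1, 5, 7, 8, 0, 9, 11, 4] = (0 12 4 3 10 9)(1 2 6 5)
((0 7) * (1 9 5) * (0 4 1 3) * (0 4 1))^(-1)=(0 4 3 5 9 1 7)=[4, 7, 2, 5, 3, 9, 6, 0, 8, 1]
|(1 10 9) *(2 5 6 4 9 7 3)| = |(1 10 7 3 2 5 6 4 9)| = 9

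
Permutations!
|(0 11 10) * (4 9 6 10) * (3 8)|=|(0 11 4 9 6 10)(3 8)|=6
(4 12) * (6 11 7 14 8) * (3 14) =(3 14 8 6 11 7)(4 12) =[0, 1, 2, 14, 12, 5, 11, 3, 6, 9, 10, 7, 4, 13, 8]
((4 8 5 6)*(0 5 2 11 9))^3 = (0 4 11 5 8 9 6 2) = [4, 1, 0, 3, 11, 8, 2, 7, 9, 6, 10, 5]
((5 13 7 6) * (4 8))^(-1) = [0, 1, 2, 3, 8, 6, 7, 13, 4, 9, 10, 11, 12, 5] = (4 8)(5 6 7 13)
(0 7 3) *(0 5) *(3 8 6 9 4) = (0 7 8 6 9 4 3 5) = [7, 1, 2, 5, 3, 0, 9, 8, 6, 4]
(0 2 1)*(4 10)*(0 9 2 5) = (0 5)(1 9 2)(4 10) = [5, 9, 1, 3, 10, 0, 6, 7, 8, 2, 4]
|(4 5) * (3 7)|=2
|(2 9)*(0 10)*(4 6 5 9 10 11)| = 8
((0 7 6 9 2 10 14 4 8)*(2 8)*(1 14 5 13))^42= (14)(0 6 8 7 9)= [6, 1, 2, 3, 4, 5, 8, 9, 7, 0, 10, 11, 12, 13, 14]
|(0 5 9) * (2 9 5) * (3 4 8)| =|(0 2 9)(3 4 8)| =3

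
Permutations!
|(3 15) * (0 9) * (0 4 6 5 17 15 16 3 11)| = 8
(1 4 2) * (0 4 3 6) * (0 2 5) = (0 4 5)(1 3 6 2) = [4, 3, 1, 6, 5, 0, 2]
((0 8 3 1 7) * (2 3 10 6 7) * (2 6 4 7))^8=(0 4 8 7 10)=[4, 1, 2, 3, 8, 5, 6, 10, 7, 9, 0]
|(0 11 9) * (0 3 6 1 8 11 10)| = 6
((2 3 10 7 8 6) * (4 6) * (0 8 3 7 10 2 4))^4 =(10)(2 7 3) =[0, 1, 7, 2, 4, 5, 6, 3, 8, 9, 10]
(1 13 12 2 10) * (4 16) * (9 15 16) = (1 13 12 2 10)(4 9 15 16) = [0, 13, 10, 3, 9, 5, 6, 7, 8, 15, 1, 11, 2, 12, 14, 16, 4]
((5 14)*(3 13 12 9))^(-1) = (3 9 12 13)(5 14) = [0, 1, 2, 9, 4, 14, 6, 7, 8, 12, 10, 11, 13, 3, 5]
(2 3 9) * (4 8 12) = (2 3 9)(4 8 12) = [0, 1, 3, 9, 8, 5, 6, 7, 12, 2, 10, 11, 4]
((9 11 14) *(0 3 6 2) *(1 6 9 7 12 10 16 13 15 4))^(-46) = [2, 4, 6, 0, 15, 5, 1, 14, 8, 3, 12, 9, 7, 16, 11, 13, 10] = (0 2 6 1 4 15 13 16 10 12 7 14 11 9 3)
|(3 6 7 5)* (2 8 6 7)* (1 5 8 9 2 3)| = |(1 5)(2 9)(3 7 8 6)| = 4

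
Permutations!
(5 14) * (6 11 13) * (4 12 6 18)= (4 12 6 11 13 18)(5 14)= [0, 1, 2, 3, 12, 14, 11, 7, 8, 9, 10, 13, 6, 18, 5, 15, 16, 17, 4]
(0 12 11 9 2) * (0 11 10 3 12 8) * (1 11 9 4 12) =[8, 11, 9, 1, 12, 5, 6, 7, 0, 2, 3, 4, 10] =(0 8)(1 11 4 12 10 3)(2 9)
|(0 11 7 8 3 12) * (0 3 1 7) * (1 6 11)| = |(0 1 7 8 6 11)(3 12)| = 6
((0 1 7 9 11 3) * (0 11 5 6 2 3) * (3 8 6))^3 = [9, 5, 2, 1, 4, 0, 6, 3, 8, 11, 10, 7] = (0 9 11 7 3 1 5)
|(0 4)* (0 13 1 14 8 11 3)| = 8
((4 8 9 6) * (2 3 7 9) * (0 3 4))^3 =(0 9 3 6 7) =[9, 1, 2, 6, 4, 5, 7, 0, 8, 3]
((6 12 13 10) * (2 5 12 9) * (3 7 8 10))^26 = (2 8 12 6 3)(5 10 13 9 7) = [0, 1, 8, 2, 4, 10, 3, 5, 12, 7, 13, 11, 6, 9]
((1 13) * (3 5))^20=(13)=[0, 1, 2, 3, 4, 5, 6, 7, 8, 9, 10, 11, 12, 13]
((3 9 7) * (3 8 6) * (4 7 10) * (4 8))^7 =(3 10 6 9 8)(4 7) =[0, 1, 2, 10, 7, 5, 9, 4, 3, 8, 6]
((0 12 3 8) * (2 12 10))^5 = [8, 1, 10, 12, 4, 5, 6, 7, 3, 9, 0, 11, 2] = (0 8 3 12 2 10)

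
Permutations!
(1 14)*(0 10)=(0 10)(1 14)=[10, 14, 2, 3, 4, 5, 6, 7, 8, 9, 0, 11, 12, 13, 1]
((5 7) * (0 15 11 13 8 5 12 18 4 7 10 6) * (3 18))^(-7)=(0 15 11 13 8 5 10 6)(3 7 18 12 4)=[15, 1, 2, 7, 3, 10, 0, 18, 5, 9, 6, 13, 4, 8, 14, 11, 16, 17, 12]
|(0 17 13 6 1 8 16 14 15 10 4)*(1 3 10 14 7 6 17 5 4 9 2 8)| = 24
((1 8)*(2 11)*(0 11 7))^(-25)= [7, 8, 11, 3, 4, 5, 6, 2, 1, 9, 10, 0]= (0 7 2 11)(1 8)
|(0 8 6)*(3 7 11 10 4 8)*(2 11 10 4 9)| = |(0 3 7 10 9 2 11 4 8 6)| = 10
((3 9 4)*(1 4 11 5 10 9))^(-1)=(1 3 4)(5 11 9 10)=[0, 3, 2, 4, 1, 11, 6, 7, 8, 10, 5, 9]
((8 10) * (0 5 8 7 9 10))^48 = (10) = [0, 1, 2, 3, 4, 5, 6, 7, 8, 9, 10]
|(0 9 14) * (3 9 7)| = |(0 7 3 9 14)| = 5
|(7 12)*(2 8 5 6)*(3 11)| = 4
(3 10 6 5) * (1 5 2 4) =(1 5 3 10 6 2 4) =[0, 5, 4, 10, 1, 3, 2, 7, 8, 9, 6]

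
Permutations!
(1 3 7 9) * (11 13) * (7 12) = (1 3 12 7 9)(11 13) = [0, 3, 2, 12, 4, 5, 6, 9, 8, 1, 10, 13, 7, 11]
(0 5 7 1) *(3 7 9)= (0 5 9 3 7 1)= [5, 0, 2, 7, 4, 9, 6, 1, 8, 3]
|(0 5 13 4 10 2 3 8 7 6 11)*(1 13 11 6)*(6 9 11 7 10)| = 36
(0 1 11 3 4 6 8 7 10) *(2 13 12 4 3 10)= (0 1 11 10)(2 13 12 4 6 8 7)= [1, 11, 13, 3, 6, 5, 8, 2, 7, 9, 0, 10, 4, 12]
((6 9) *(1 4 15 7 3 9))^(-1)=(1 6 9 3 7 15 4)=[0, 6, 2, 7, 1, 5, 9, 15, 8, 3, 10, 11, 12, 13, 14, 4]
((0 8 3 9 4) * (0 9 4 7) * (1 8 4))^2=[9, 3, 2, 8, 7, 5, 6, 4, 1, 0]=(0 9)(1 3 8)(4 7)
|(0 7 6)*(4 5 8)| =3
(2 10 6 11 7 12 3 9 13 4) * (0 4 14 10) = (0 4 2)(3 9 13 14 10 6 11 7 12) = [4, 1, 0, 9, 2, 5, 11, 12, 8, 13, 6, 7, 3, 14, 10]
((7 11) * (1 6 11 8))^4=(1 8 7 11 6)=[0, 8, 2, 3, 4, 5, 1, 11, 7, 9, 10, 6]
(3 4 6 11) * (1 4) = (1 4 6 11 3) = [0, 4, 2, 1, 6, 5, 11, 7, 8, 9, 10, 3]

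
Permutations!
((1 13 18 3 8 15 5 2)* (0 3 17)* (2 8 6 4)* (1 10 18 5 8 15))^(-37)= (0 4 18 3 2 17 6 10)(1 15 13 8 5)= [4, 15, 17, 2, 18, 1, 10, 7, 5, 9, 0, 11, 12, 8, 14, 13, 16, 6, 3]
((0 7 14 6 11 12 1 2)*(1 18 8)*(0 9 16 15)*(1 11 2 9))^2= (0 14 2 9 15 7 6 1 16)(8 12)(11 18)= [14, 16, 9, 3, 4, 5, 1, 6, 12, 15, 10, 18, 8, 13, 2, 7, 0, 17, 11]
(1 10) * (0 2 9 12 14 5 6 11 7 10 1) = (0 2 9 12 14 5 6 11 7 10) = [2, 1, 9, 3, 4, 6, 11, 10, 8, 12, 0, 7, 14, 13, 5]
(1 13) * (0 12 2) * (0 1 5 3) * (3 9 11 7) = [12, 13, 1, 0, 4, 9, 6, 3, 8, 11, 10, 7, 2, 5] = (0 12 2 1 13 5 9 11 7 3)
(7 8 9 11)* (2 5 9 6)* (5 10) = (2 10 5 9 11 7 8 6) = [0, 1, 10, 3, 4, 9, 2, 8, 6, 11, 5, 7]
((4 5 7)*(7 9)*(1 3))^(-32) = (9) = [0, 1, 2, 3, 4, 5, 6, 7, 8, 9]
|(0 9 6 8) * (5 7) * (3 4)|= 4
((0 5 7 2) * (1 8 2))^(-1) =(0 2 8 1 7 5) =[2, 7, 8, 3, 4, 0, 6, 5, 1]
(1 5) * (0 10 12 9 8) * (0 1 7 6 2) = (0 10 12 9 8 1 5 7 6 2) = [10, 5, 0, 3, 4, 7, 2, 6, 1, 8, 12, 11, 9]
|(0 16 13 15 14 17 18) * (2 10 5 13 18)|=21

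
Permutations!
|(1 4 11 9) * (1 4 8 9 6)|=|(1 8 9 4 11 6)|=6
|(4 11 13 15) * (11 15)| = |(4 15)(11 13)| = 2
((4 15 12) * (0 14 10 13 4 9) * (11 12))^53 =[9, 1, 2, 3, 13, 5, 6, 7, 8, 12, 14, 15, 11, 10, 0, 4] =(0 9 12 11 15 4 13 10 14)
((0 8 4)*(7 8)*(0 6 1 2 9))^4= [6, 7, 8, 3, 9, 5, 0, 1, 2, 4]= (0 6)(1 7)(2 8)(4 9)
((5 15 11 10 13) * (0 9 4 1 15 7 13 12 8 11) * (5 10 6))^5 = (15)(5 8 13 6 12 7 11 10) = [0, 1, 2, 3, 4, 8, 12, 11, 13, 9, 5, 10, 7, 6, 14, 15]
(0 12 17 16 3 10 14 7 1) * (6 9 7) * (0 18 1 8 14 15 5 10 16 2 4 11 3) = [12, 18, 4, 16, 11, 10, 9, 8, 14, 7, 15, 3, 17, 13, 6, 5, 0, 2, 1] = (0 12 17 2 4 11 3 16)(1 18)(5 10 15)(6 9 7 8 14)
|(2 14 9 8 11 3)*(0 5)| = |(0 5)(2 14 9 8 11 3)| = 6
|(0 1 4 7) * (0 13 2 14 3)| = |(0 1 4 7 13 2 14 3)| = 8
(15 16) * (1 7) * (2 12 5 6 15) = (1 7)(2 12 5 6 15 16) = [0, 7, 12, 3, 4, 6, 15, 1, 8, 9, 10, 11, 5, 13, 14, 16, 2]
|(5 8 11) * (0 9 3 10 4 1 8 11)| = |(0 9 3 10 4 1 8)(5 11)| = 14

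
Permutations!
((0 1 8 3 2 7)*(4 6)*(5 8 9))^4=[8, 3, 9, 1, 4, 7, 6, 5, 0, 2]=(0 8)(1 3)(2 9)(5 7)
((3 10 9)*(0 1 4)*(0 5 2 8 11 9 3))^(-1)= (0 9 11 8 2 5 4 1)(3 10)= [9, 0, 5, 10, 1, 4, 6, 7, 2, 11, 3, 8]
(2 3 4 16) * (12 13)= (2 3 4 16)(12 13)= [0, 1, 3, 4, 16, 5, 6, 7, 8, 9, 10, 11, 13, 12, 14, 15, 2]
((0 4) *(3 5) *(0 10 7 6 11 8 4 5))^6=(11)=[0, 1, 2, 3, 4, 5, 6, 7, 8, 9, 10, 11]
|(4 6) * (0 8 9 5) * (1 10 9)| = |(0 8 1 10 9 5)(4 6)| = 6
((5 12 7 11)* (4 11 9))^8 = (4 5 7)(9 11 12) = [0, 1, 2, 3, 5, 7, 6, 4, 8, 11, 10, 12, 9]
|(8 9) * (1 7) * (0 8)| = |(0 8 9)(1 7)| = 6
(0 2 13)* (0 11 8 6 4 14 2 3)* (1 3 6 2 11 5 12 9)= [6, 3, 13, 0, 14, 12, 4, 7, 2, 1, 10, 8, 9, 5, 11]= (0 6 4 14 11 8 2 13 5 12 9 1 3)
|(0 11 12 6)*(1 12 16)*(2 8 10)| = |(0 11 16 1 12 6)(2 8 10)| = 6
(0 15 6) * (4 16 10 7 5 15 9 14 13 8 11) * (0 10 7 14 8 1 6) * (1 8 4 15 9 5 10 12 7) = (0 5 9 4 16 1 6 12 7 10 14 13 8 11 15) = [5, 6, 2, 3, 16, 9, 12, 10, 11, 4, 14, 15, 7, 8, 13, 0, 1]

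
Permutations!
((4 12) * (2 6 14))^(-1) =(2 14 6)(4 12) =[0, 1, 14, 3, 12, 5, 2, 7, 8, 9, 10, 11, 4, 13, 6]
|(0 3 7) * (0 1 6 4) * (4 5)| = |(0 3 7 1 6 5 4)| = 7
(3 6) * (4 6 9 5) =[0, 1, 2, 9, 6, 4, 3, 7, 8, 5] =(3 9 5 4 6)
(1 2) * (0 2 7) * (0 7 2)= (7)(1 2)= [0, 2, 1, 3, 4, 5, 6, 7]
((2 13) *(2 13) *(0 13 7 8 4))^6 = (0 13 7 8 4) = [13, 1, 2, 3, 0, 5, 6, 8, 4, 9, 10, 11, 12, 7]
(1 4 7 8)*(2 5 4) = (1 2 5 4 7 8) = [0, 2, 5, 3, 7, 4, 6, 8, 1]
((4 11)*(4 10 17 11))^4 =(10 17 11) =[0, 1, 2, 3, 4, 5, 6, 7, 8, 9, 17, 10, 12, 13, 14, 15, 16, 11]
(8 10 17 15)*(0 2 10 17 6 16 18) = (0 2 10 6 16 18)(8 17 15) = [2, 1, 10, 3, 4, 5, 16, 7, 17, 9, 6, 11, 12, 13, 14, 8, 18, 15, 0]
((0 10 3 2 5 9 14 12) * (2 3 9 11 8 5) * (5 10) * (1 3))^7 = (0 12 14 9 10 8 11 5)(1 3) = [12, 3, 2, 1, 4, 0, 6, 7, 11, 10, 8, 5, 14, 13, 9]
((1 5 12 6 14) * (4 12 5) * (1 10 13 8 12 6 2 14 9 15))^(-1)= (1 15 9 6 4)(2 12 8 13 10 14)= [0, 15, 12, 3, 1, 5, 4, 7, 13, 6, 14, 11, 8, 10, 2, 9]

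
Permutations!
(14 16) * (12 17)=(12 17)(14 16)=[0, 1, 2, 3, 4, 5, 6, 7, 8, 9, 10, 11, 17, 13, 16, 15, 14, 12]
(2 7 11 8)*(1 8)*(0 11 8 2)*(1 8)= (0 11 8)(1 2 7)= [11, 2, 7, 3, 4, 5, 6, 1, 0, 9, 10, 8]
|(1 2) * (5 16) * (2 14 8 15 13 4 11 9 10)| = |(1 14 8 15 13 4 11 9 10 2)(5 16)| = 10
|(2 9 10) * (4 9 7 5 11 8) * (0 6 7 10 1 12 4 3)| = 28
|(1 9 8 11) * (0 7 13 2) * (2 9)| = |(0 7 13 9 8 11 1 2)| = 8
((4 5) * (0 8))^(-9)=(0 8)(4 5)=[8, 1, 2, 3, 5, 4, 6, 7, 0]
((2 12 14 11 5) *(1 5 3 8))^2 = (1 2 14 3)(5 12 11 8) = [0, 2, 14, 1, 4, 12, 6, 7, 5, 9, 10, 8, 11, 13, 3]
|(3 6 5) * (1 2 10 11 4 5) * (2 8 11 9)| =|(1 8 11 4 5 3 6)(2 10 9)| =21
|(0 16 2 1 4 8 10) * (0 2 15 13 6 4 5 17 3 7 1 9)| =|(0 16 15 13 6 4 8 10 2 9)(1 5 17 3 7)| =10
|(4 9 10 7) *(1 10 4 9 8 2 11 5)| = |(1 10 7 9 4 8 2 11 5)| = 9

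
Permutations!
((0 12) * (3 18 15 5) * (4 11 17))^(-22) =[0, 1, 2, 15, 17, 18, 6, 7, 8, 9, 10, 4, 12, 13, 14, 3, 16, 11, 5] =(3 15)(4 17 11)(5 18)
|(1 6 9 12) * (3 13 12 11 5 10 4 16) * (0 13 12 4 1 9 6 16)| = 24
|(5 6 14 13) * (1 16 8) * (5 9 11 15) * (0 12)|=42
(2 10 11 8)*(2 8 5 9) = [0, 1, 10, 3, 4, 9, 6, 7, 8, 2, 11, 5] = (2 10 11 5 9)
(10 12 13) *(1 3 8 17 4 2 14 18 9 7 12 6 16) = (1 3 8 17 4 2 14 18 9 7 12 13 10 6 16) = [0, 3, 14, 8, 2, 5, 16, 12, 17, 7, 6, 11, 13, 10, 18, 15, 1, 4, 9]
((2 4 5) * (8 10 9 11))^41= [0, 1, 5, 3, 2, 4, 6, 7, 10, 11, 9, 8]= (2 5 4)(8 10 9 11)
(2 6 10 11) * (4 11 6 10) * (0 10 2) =(0 10 6 4 11) =[10, 1, 2, 3, 11, 5, 4, 7, 8, 9, 6, 0]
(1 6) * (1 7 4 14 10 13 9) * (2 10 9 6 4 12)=(1 4 14 9)(2 10 13 6 7 12)=[0, 4, 10, 3, 14, 5, 7, 12, 8, 1, 13, 11, 2, 6, 9]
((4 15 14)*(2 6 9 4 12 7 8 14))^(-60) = (15) = [0, 1, 2, 3, 4, 5, 6, 7, 8, 9, 10, 11, 12, 13, 14, 15]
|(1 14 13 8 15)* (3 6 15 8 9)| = |(1 14 13 9 3 6 15)| = 7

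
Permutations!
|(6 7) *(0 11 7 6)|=3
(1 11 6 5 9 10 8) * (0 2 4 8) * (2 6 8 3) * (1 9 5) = (0 6 1 11 8 9 10)(2 4 3) = [6, 11, 4, 2, 3, 5, 1, 7, 9, 10, 0, 8]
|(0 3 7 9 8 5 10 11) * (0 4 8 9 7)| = 10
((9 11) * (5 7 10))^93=(9 11)=[0, 1, 2, 3, 4, 5, 6, 7, 8, 11, 10, 9]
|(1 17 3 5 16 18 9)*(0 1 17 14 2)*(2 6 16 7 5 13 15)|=|(0 1 14 6 16 18 9 17 3 13 15 2)(5 7)|=12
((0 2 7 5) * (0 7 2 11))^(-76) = (11) = [0, 1, 2, 3, 4, 5, 6, 7, 8, 9, 10, 11]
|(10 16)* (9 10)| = 3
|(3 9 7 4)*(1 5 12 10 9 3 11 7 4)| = 8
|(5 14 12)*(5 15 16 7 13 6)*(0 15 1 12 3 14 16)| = 10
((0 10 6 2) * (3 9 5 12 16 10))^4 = (0 12 2 5 6 9 10 3 16) = [12, 1, 5, 16, 4, 6, 9, 7, 8, 10, 3, 11, 2, 13, 14, 15, 0]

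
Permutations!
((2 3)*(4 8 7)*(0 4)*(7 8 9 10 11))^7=(0 4 9 10 11 7)(2 3)=[4, 1, 3, 2, 9, 5, 6, 0, 8, 10, 11, 7]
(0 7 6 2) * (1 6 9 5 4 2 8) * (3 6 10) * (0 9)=[7, 10, 9, 6, 2, 4, 8, 0, 1, 5, 3]=(0 7)(1 10 3 6 8)(2 9 5 4)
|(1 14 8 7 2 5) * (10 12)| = 6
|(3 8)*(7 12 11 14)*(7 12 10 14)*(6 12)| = 6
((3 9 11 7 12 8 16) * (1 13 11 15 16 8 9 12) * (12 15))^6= (16)(1 11)(7 13)= [0, 11, 2, 3, 4, 5, 6, 13, 8, 9, 10, 1, 12, 7, 14, 15, 16]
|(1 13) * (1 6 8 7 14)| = |(1 13 6 8 7 14)| = 6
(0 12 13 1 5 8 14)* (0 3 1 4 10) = (0 12 13 4 10)(1 5 8 14 3) = [12, 5, 2, 1, 10, 8, 6, 7, 14, 9, 0, 11, 13, 4, 3]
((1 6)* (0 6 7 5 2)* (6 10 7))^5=(10)(1 6)=[0, 6, 2, 3, 4, 5, 1, 7, 8, 9, 10]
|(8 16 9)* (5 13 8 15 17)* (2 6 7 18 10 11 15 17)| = |(2 6 7 18 10 11 15)(5 13 8 16 9 17)| = 42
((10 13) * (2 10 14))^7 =[0, 1, 14, 3, 4, 5, 6, 7, 8, 9, 2, 11, 12, 10, 13] =(2 14 13 10)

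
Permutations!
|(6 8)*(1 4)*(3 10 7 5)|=4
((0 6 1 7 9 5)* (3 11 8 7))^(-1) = (0 5 9 7 8 11 3 1 6) = [5, 6, 2, 1, 4, 9, 0, 8, 11, 7, 10, 3]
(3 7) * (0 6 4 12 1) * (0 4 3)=(0 6 3 7)(1 4 12)=[6, 4, 2, 7, 12, 5, 3, 0, 8, 9, 10, 11, 1]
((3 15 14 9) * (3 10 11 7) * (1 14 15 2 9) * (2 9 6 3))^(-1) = (15)(1 14)(2 7 11 10 9 3 6) = [0, 14, 7, 6, 4, 5, 2, 11, 8, 3, 9, 10, 12, 13, 1, 15]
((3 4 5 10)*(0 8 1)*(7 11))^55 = (0 8 1)(3 10 5 4)(7 11) = [8, 0, 2, 10, 3, 4, 6, 11, 1, 9, 5, 7]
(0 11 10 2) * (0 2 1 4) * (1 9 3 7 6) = (0 11 10 9 3 7 6 1 4) = [11, 4, 2, 7, 0, 5, 1, 6, 8, 3, 9, 10]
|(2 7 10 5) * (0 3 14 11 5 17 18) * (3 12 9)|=|(0 12 9 3 14 11 5 2 7 10 17 18)|=12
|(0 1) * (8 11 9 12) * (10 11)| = |(0 1)(8 10 11 9 12)| = 10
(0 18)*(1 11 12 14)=[18, 11, 2, 3, 4, 5, 6, 7, 8, 9, 10, 12, 14, 13, 1, 15, 16, 17, 0]=(0 18)(1 11 12 14)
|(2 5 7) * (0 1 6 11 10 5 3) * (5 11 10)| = |(0 1 6 10 11 5 7 2 3)| = 9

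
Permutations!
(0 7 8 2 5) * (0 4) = (0 7 8 2 5 4) = [7, 1, 5, 3, 0, 4, 6, 8, 2]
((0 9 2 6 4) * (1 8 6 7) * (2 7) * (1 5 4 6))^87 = (0 7 4 9 5)(1 8) = [7, 8, 2, 3, 9, 0, 6, 4, 1, 5]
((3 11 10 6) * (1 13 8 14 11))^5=[0, 10, 2, 11, 4, 5, 14, 7, 3, 9, 8, 13, 12, 6, 1]=(1 10 8 3 11 13 6 14)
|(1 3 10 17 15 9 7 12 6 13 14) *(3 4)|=12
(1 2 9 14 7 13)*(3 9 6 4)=(1 2 6 4 3 9 14 7 13)=[0, 2, 6, 9, 3, 5, 4, 13, 8, 14, 10, 11, 12, 1, 7]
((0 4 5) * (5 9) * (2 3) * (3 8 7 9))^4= (0 8)(2 5)(3 9)(4 7)= [8, 1, 5, 9, 7, 2, 6, 4, 0, 3]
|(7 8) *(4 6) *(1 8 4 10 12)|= 7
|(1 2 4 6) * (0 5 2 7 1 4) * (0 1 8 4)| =|(0 5 2 1 7 8 4 6)| =8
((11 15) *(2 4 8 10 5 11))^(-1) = (2 15 11 5 10 8 4) = [0, 1, 15, 3, 2, 10, 6, 7, 4, 9, 8, 5, 12, 13, 14, 11]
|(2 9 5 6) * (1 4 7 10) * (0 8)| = 4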